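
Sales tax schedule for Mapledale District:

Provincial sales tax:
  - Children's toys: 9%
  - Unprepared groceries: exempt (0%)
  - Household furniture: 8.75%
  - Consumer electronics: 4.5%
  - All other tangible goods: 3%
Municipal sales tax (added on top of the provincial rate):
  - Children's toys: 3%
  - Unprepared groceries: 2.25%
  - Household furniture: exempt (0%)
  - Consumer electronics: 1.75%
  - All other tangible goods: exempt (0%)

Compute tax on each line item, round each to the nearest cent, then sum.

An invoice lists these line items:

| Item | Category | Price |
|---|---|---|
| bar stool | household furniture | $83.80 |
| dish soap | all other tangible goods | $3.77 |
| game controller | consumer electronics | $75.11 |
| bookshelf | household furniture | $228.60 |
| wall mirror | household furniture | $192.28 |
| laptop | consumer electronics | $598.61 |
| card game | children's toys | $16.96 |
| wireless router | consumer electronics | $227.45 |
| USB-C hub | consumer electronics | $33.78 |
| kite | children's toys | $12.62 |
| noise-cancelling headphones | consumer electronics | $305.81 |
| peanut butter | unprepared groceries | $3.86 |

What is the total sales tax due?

$125.44

Bar stool $83.80: household furniture → 8.75% + 0% municipal = 8.75% → $7.33
Dish soap $3.77: all other tangible goods → 3% + 0% municipal = 3% → $0.11
Game controller $75.11: consumer electronics → 4.5% + 1.75% municipal = 6.25% → $4.69
Bookshelf $228.60: household furniture → 8.75% + 0% municipal = 8.75% → $20.00
Wall mirror $192.28: household furniture → 8.75% + 0% municipal = 8.75% → $16.82
Laptop $598.61: consumer electronics → 4.5% + 1.75% municipal = 6.25% → $37.41
Card game $16.96: children's toys → 9% + 3% municipal = 12% → $2.04
Wireless router $227.45: consumer electronics → 4.5% + 1.75% municipal = 6.25% → $14.22
USB-C hub $33.78: consumer electronics → 4.5% + 1.75% municipal = 6.25% → $2.11
Kite $12.62: children's toys → 9% + 3% municipal = 12% → $1.51
Noise-cancelling headphones $305.81: consumer electronics → 4.5% + 1.75% municipal = 6.25% → $19.11
Peanut butter $3.86: unprepared groceries → 0% + 2.25% municipal = 2.25% → $0.09
Total tax = $7.33 + $0.11 + $4.69 + $20.00 + $16.82 + $37.41 + $2.04 + $14.22 + $2.11 + $1.51 + $19.11 + $0.09 = $125.44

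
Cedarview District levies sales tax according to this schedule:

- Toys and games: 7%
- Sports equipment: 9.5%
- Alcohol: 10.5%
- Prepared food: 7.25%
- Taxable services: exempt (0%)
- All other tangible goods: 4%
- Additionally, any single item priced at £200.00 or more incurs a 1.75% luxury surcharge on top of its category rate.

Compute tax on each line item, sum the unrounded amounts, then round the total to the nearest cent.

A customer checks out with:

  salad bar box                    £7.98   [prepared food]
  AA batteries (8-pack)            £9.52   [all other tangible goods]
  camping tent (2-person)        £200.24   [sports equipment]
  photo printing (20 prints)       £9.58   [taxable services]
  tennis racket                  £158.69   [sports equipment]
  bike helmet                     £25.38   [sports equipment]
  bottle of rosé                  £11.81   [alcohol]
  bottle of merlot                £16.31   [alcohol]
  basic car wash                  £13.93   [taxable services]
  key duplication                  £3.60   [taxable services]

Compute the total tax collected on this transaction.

£43.93

Salad bar box £7.98: prepared food → 7.25% → £0.57855
AA batteries (8-pack) £9.52: all other tangible goods → 4% → £0.3808
Camping tent (2-person) £200.24: sports equipment → 9.5% + 1.75% surcharge = 11.25% → £22.527
Photo printing (20 prints) £9.58: taxable services → 0% → £0.00
Tennis racket £158.69: sports equipment → 9.5% → £15.07555
Bike helmet £25.38: sports equipment → 9.5% → £2.4111
Bottle of rosé £11.81: alcohol → 10.5% → £1.24005
Bottle of merlot £16.31: alcohol → 10.5% → £1.71255
Basic car wash £13.93: taxable services → 0% → £0.00
Key duplication £3.60: taxable services → 0% → £0.00
Unrounded tax sum = £43.9256 → £43.93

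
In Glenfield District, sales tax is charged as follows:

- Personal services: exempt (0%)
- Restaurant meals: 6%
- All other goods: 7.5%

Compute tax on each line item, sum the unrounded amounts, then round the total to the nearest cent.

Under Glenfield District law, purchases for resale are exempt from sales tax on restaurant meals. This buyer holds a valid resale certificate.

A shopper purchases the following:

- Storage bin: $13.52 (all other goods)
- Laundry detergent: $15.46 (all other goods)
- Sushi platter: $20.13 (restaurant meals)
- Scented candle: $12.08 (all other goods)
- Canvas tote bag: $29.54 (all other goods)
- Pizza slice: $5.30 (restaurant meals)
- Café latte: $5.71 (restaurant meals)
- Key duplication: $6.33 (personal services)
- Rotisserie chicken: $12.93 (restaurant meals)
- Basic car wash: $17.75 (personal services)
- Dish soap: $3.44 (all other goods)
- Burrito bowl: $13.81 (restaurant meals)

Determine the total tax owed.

Storage bin $13.52: all other goods → 7.5% → $1.014
Laundry detergent $15.46: all other goods → 7.5% → $1.1595
Sushi platter $20.13: restaurant meals, buyer-exempt → 0% → $0.00
Scented candle $12.08: all other goods → 7.5% → $0.906
Canvas tote bag $29.54: all other goods → 7.5% → $2.2155
Pizza slice $5.30: restaurant meals, buyer-exempt → 0% → $0.00
Café latte $5.71: restaurant meals, buyer-exempt → 0% → $0.00
Key duplication $6.33: personal services → 0% → $0.00
Rotisserie chicken $12.93: restaurant meals, buyer-exempt → 0% → $0.00
Basic car wash $17.75: personal services → 0% → $0.00
Dish soap $3.44: all other goods → 7.5% → $0.258
Burrito bowl $13.81: restaurant meals, buyer-exempt → 0% → $0.00
Unrounded tax sum = $5.553 → $5.55

$5.55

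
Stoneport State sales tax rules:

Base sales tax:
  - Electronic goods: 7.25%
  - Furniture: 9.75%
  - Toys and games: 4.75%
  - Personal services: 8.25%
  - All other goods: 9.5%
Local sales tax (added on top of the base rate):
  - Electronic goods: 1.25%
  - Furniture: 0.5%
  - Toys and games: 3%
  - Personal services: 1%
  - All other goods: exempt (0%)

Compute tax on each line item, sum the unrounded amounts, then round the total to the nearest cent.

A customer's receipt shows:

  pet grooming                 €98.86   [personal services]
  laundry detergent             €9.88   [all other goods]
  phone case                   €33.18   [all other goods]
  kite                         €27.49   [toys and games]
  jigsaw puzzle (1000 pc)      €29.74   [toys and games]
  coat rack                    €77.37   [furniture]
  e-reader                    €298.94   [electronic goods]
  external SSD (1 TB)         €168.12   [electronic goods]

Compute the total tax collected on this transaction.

Pet grooming €98.86: personal services → 8.25% + 1% local = 9.25% → €9.14455
Laundry detergent €9.88: all other goods → 9.5% + 0% local = 9.5% → €0.9386
Phone case €33.18: all other goods → 9.5% + 0% local = 9.5% → €3.1521
Kite €27.49: toys and games → 4.75% + 3% local = 7.75% → €2.130475
Jigsaw puzzle (1000 pc) €29.74: toys and games → 4.75% + 3% local = 7.75% → €2.30485
Coat rack €77.37: furniture → 9.75% + 0.5% local = 10.25% → €7.930425
E-reader €298.94: electronic goods → 7.25% + 1.25% local = 8.5% → €25.4099
External SSD (1 TB) €168.12: electronic goods → 7.25% + 1.25% local = 8.5% → €14.2902
Unrounded tax sum = €65.3011 → €65.30

€65.30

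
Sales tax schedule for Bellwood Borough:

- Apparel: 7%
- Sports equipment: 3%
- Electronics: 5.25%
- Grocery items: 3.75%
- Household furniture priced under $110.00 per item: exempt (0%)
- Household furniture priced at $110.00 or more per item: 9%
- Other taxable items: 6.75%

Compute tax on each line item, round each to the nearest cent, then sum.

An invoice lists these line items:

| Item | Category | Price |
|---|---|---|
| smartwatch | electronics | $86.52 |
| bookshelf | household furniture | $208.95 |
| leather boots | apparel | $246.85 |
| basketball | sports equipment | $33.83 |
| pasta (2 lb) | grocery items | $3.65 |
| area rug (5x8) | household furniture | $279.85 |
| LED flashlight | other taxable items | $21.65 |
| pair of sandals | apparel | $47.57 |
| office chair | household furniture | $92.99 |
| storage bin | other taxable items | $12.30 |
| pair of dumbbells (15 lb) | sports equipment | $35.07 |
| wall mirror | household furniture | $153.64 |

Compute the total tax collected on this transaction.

Smartwatch $86.52: electronics → 5.25% → $4.54
Bookshelf $208.95: household furniture, $110.00 or more → 9% → $18.81
Leather boots $246.85: apparel → 7% → $17.28
Basketball $33.83: sports equipment → 3% → $1.01
Pasta (2 lb) $3.65: grocery items → 3.75% → $0.14
Area rug (5x8) $279.85: household furniture, $110.00 or more → 9% → $25.19
LED flashlight $21.65: other taxable items → 6.75% → $1.46
Pair of sandals $47.57: apparel → 7% → $3.33
Office chair $92.99: household furniture, under $110.00 → 0% → $0.00
Storage bin $12.30: other taxable items → 6.75% → $0.83
Pair of dumbbells (15 lb) $35.07: sports equipment → 3% → $1.05
Wall mirror $153.64: household furniture, $110.00 or more → 9% → $13.83
Total tax = $4.54 + $18.81 + $17.28 + $1.01 + $0.14 + $25.19 + $1.46 + $3.33 + $0.83 + $1.05 + $13.83 = $87.47

$87.47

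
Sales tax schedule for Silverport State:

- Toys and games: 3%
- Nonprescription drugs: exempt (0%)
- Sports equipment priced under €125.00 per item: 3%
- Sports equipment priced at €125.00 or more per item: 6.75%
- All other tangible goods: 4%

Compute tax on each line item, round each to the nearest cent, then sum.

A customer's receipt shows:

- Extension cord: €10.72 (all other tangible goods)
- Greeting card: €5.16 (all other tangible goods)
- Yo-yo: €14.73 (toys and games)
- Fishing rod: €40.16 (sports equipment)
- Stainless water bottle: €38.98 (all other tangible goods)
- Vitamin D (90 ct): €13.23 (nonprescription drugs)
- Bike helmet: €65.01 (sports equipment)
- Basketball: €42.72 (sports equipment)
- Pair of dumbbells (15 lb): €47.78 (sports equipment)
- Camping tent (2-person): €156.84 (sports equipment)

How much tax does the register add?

Extension cord €10.72: all other tangible goods → 4% → €0.43
Greeting card €5.16: all other tangible goods → 4% → €0.21
Yo-yo €14.73: toys and games → 3% → €0.44
Fishing rod €40.16: sports equipment, under €125.00 → 3% → €1.20
Stainless water bottle €38.98: all other tangible goods → 4% → €1.56
Vitamin D (90 ct) €13.23: nonprescription drugs → 0% → €0.00
Bike helmet €65.01: sports equipment, under €125.00 → 3% → €1.95
Basketball €42.72: sports equipment, under €125.00 → 3% → €1.28
Pair of dumbbells (15 lb) €47.78: sports equipment, under €125.00 → 3% → €1.43
Camping tent (2-person) €156.84: sports equipment, €125.00 or more → 6.75% → €10.59
Total tax = €0.43 + €0.21 + €0.44 + €1.20 + €1.56 + €1.95 + €1.28 + €1.43 + €10.59 = €19.09

€19.09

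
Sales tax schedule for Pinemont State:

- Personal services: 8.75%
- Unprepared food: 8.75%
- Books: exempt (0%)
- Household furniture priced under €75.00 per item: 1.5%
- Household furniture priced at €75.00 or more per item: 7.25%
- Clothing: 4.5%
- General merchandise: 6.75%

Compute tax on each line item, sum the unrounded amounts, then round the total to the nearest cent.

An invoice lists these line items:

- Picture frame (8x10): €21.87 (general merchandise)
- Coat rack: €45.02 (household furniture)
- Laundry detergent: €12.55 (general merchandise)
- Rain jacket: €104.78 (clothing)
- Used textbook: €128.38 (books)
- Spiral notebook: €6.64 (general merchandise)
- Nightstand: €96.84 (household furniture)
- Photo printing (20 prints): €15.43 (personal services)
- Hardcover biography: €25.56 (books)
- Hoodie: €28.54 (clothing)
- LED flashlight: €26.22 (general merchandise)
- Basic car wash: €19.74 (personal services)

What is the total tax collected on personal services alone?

Photo printing (20 prints) €15.43: personal services → 8.75% → €1.350125
Basic car wash €19.74: personal services → 8.75% → €1.72725
Tax on personal services: unrounded sum = €3.077375 → €3.08

€3.08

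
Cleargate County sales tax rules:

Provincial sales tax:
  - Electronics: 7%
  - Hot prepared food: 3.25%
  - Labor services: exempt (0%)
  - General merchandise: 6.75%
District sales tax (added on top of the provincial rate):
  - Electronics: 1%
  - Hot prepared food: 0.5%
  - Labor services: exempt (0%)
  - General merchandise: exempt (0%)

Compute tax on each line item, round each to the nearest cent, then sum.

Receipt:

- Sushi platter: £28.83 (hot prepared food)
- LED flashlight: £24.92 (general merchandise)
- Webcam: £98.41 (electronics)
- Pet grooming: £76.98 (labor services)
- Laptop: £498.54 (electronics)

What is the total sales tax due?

Sushi platter £28.83: hot prepared food → 3.25% + 0.5% district = 3.75% → £1.08
LED flashlight £24.92: general merchandise → 6.75% + 0% district = 6.75% → £1.68
Webcam £98.41: electronics → 7% + 1% district = 8% → £7.87
Pet grooming £76.98: labor services → 0% + 0% district = 0% → £0.00
Laptop £498.54: electronics → 7% + 1% district = 8% → £39.88
Total tax = £1.08 + £1.68 + £7.87 + £39.88 = £50.51

£50.51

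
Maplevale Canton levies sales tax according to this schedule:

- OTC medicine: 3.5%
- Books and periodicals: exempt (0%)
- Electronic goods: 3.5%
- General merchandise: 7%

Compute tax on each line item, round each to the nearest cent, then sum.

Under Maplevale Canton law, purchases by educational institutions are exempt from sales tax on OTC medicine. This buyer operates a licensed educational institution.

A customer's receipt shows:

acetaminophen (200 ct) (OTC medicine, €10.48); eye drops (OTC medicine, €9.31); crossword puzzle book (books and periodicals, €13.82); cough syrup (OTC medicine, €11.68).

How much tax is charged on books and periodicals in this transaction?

Crossword puzzle book €13.82: books and periodicals → 0% → €0.00
Tax on books and periodicals = €0.00

€0.00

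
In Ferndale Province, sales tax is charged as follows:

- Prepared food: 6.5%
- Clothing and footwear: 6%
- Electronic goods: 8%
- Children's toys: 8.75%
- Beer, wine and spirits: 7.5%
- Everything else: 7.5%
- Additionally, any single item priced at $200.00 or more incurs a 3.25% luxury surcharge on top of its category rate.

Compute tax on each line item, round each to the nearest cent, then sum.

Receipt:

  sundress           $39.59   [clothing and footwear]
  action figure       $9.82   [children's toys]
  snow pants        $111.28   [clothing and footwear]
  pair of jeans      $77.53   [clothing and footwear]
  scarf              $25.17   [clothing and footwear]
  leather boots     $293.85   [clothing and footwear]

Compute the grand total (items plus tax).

$600.50

Sundress $39.59: clothing and footwear → 6% → $2.38
Action figure $9.82: children's toys → 8.75% → $0.86
Snow pants $111.28: clothing and footwear → 6% → $6.68
Pair of jeans $77.53: clothing and footwear → 6% → $4.65
Scarf $25.17: clothing and footwear → 6% → $1.51
Leather boots $293.85: clothing and footwear → 6% + 3.25% surcharge = 9.25% → $27.18
Subtotal = $557.24; tax = $43.26; total due = $600.50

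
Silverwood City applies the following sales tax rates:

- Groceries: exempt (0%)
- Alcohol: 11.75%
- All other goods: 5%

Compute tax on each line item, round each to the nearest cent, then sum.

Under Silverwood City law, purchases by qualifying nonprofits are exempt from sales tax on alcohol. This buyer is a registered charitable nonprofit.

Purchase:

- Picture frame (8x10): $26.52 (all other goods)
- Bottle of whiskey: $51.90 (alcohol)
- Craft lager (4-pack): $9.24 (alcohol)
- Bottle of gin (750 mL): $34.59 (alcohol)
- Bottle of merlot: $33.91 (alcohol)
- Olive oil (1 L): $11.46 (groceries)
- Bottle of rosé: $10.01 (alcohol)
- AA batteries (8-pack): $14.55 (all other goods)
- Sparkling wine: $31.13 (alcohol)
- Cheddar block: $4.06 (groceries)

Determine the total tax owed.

Picture frame (8x10) $26.52: all other goods → 5% → $1.33
Bottle of whiskey $51.90: alcohol, buyer-exempt → 0% → $0.00
Craft lager (4-pack) $9.24: alcohol, buyer-exempt → 0% → $0.00
Bottle of gin (750 mL) $34.59: alcohol, buyer-exempt → 0% → $0.00
Bottle of merlot $33.91: alcohol, buyer-exempt → 0% → $0.00
Olive oil (1 L) $11.46: groceries → 0% → $0.00
Bottle of rosé $10.01: alcohol, buyer-exempt → 0% → $0.00
AA batteries (8-pack) $14.55: all other goods → 5% → $0.73
Sparkling wine $31.13: alcohol, buyer-exempt → 0% → $0.00
Cheddar block $4.06: groceries → 0% → $0.00
Total tax = $1.33 + $0.73 = $2.06

$2.06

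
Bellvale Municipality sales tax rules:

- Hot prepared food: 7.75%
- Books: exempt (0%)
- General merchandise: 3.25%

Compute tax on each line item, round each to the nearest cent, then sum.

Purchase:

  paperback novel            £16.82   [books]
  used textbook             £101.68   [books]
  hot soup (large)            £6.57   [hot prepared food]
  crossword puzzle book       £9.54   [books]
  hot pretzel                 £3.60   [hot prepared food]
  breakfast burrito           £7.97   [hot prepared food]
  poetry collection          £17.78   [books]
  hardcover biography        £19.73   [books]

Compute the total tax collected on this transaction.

£1.41

Paperback novel £16.82: books → 0% → £0.00
Used textbook £101.68: books → 0% → £0.00
Hot soup (large) £6.57: hot prepared food → 7.75% → £0.51
Crossword puzzle book £9.54: books → 0% → £0.00
Hot pretzel £3.60: hot prepared food → 7.75% → £0.28
Breakfast burrito £7.97: hot prepared food → 7.75% → £0.62
Poetry collection £17.78: books → 0% → £0.00
Hardcover biography £19.73: books → 0% → £0.00
Total tax = £0.51 + £0.28 + £0.62 = £1.41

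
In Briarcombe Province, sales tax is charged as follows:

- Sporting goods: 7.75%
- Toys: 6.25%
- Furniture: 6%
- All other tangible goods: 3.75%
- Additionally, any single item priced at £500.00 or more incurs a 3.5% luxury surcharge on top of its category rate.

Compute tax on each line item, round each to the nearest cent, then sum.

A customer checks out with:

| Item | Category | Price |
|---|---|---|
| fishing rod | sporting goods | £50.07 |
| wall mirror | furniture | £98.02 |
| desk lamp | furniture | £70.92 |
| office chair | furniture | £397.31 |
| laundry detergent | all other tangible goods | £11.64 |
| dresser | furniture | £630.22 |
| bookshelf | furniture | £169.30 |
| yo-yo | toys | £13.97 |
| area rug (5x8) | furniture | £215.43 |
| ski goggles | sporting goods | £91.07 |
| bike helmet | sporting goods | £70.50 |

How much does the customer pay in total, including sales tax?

£1953.10

Fishing rod £50.07: sporting goods → 7.75% → £3.88
Wall mirror £98.02: furniture → 6% → £5.88
Desk lamp £70.92: furniture → 6% → £4.26
Office chair £397.31: furniture → 6% → £23.84
Laundry detergent £11.64: all other tangible goods → 3.75% → £0.44
Dresser £630.22: furniture → 6% + 3.5% surcharge = 9.5% → £59.87
Bookshelf £169.30: furniture → 6% → £10.16
Yo-yo £13.97: toys → 6.25% → £0.87
Area rug (5x8) £215.43: furniture → 6% → £12.93
Ski goggles £91.07: sporting goods → 7.75% → £7.06
Bike helmet £70.50: sporting goods → 7.75% → £5.46
Subtotal = £1818.45; tax = £134.65; total due = £1953.10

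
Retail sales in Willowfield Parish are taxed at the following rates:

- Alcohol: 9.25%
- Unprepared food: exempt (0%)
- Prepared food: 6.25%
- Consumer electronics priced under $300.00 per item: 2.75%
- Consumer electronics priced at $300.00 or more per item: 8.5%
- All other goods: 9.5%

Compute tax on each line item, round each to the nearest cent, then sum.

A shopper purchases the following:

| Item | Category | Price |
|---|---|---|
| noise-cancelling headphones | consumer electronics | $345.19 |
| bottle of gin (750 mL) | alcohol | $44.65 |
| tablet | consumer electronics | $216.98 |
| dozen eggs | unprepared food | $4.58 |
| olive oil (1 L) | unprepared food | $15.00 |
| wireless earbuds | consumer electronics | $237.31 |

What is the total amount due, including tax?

Noise-cancelling headphones $345.19: consumer electronics, $300.00 or more → 8.5% → $29.34
Bottle of gin (750 mL) $44.65: alcohol → 9.25% → $4.13
Tablet $216.98: consumer electronics, under $300.00 → 2.75% → $5.97
Dozen eggs $4.58: unprepared food → 0% → $0.00
Olive oil (1 L) $15.00: unprepared food → 0% → $0.00
Wireless earbuds $237.31: consumer electronics, under $300.00 → 2.75% → $6.53
Subtotal = $863.71; tax = $45.97; total due = $909.68

$909.68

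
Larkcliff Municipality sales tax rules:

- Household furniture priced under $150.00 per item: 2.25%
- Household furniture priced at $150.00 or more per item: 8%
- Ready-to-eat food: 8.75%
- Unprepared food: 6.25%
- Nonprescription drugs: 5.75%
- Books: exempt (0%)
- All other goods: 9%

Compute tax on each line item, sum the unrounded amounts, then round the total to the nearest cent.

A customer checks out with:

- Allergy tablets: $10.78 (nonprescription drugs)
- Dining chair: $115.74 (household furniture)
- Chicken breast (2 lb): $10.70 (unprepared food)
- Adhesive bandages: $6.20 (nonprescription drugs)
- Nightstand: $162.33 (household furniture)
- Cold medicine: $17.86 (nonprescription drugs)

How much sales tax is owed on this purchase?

Allergy tablets $10.78: nonprescription drugs → 5.75% → $0.61985
Dining chair $115.74: household furniture, under $150.00 → 2.25% → $2.60415
Chicken breast (2 lb) $10.70: unprepared food → 6.25% → $0.66875
Adhesive bandages $6.20: nonprescription drugs → 5.75% → $0.3565
Nightstand $162.33: household furniture, $150.00 or more → 8% → $12.9864
Cold medicine $17.86: nonprescription drugs → 5.75% → $1.02695
Unrounded tax sum = $18.2626 → $18.26

$18.26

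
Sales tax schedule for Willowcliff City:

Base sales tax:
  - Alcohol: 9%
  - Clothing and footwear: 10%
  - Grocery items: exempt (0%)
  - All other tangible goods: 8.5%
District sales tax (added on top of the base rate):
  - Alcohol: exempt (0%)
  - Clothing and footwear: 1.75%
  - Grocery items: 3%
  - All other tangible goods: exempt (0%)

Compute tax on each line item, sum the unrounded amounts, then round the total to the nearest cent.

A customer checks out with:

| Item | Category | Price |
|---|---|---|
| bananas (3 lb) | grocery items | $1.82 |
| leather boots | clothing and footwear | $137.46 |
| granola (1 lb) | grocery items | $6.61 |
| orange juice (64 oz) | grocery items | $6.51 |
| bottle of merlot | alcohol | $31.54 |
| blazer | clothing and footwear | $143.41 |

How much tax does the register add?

Bananas (3 lb) $1.82: grocery items → 0% + 3% district = 3% → $0.0546
Leather boots $137.46: clothing and footwear → 10% + 1.75% district = 11.75% → $16.15155
Granola (1 lb) $6.61: grocery items → 0% + 3% district = 3% → $0.1983
Orange juice (64 oz) $6.51: grocery items → 0% + 3% district = 3% → $0.1953
Bottle of merlot $31.54: alcohol → 9% + 0% district = 9% → $2.8386
Blazer $143.41: clothing and footwear → 10% + 1.75% district = 11.75% → $16.850675
Unrounded tax sum = $36.289025 → $36.29

$36.29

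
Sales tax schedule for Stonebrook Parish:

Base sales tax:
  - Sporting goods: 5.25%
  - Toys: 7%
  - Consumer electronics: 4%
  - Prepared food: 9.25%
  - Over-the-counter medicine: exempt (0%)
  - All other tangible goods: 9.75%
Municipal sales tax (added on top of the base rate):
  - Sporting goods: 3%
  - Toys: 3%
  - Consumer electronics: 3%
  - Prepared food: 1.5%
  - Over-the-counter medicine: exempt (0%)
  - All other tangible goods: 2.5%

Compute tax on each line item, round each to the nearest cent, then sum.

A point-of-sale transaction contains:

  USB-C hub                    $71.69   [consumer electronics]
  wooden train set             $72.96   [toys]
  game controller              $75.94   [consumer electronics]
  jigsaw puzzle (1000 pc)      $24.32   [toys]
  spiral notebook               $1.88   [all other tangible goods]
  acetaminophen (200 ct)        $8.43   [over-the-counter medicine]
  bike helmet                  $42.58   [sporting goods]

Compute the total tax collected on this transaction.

$23.81

USB-C hub $71.69: consumer electronics → 4% + 3% municipal = 7% → $5.02
Wooden train set $72.96: toys → 7% + 3% municipal = 10% → $7.30
Game controller $75.94: consumer electronics → 4% + 3% municipal = 7% → $5.32
Jigsaw puzzle (1000 pc) $24.32: toys → 7% + 3% municipal = 10% → $2.43
Spiral notebook $1.88: all other tangible goods → 9.75% + 2.5% municipal = 12.25% → $0.23
Acetaminophen (200 ct) $8.43: over-the-counter medicine → 0% + 0% municipal = 0% → $0.00
Bike helmet $42.58: sporting goods → 5.25% + 3% municipal = 8.25% → $3.51
Total tax = $5.02 + $7.30 + $5.32 + $2.43 + $0.23 + $3.51 = $23.81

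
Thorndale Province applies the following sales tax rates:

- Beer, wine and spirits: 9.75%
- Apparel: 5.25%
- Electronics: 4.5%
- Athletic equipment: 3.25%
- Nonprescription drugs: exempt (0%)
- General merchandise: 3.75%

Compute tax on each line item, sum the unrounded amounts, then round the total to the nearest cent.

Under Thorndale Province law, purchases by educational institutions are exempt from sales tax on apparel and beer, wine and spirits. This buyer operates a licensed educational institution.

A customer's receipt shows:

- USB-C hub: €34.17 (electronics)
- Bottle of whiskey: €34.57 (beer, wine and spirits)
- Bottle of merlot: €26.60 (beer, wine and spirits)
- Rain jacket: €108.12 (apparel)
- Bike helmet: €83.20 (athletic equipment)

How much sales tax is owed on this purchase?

USB-C hub €34.17: electronics → 4.5% → €1.53765
Bottle of whiskey €34.57: beer, wine and spirits, buyer-exempt → 0% → €0.00
Bottle of merlot €26.60: beer, wine and spirits, buyer-exempt → 0% → €0.00
Rain jacket €108.12: apparel, buyer-exempt → 0% → €0.00
Bike helmet €83.20: athletic equipment → 3.25% → €2.704
Unrounded tax sum = €4.24165 → €4.24

€4.24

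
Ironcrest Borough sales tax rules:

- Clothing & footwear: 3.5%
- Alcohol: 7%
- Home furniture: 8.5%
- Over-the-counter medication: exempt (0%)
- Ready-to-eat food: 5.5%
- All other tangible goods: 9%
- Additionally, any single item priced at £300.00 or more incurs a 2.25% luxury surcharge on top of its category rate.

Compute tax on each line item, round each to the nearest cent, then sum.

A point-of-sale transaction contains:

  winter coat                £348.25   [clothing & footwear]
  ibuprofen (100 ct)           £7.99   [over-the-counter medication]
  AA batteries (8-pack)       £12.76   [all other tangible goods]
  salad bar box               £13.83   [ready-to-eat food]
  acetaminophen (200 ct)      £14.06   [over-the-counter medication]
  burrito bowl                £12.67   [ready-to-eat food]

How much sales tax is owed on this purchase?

£22.63

Winter coat £348.25: clothing & footwear → 3.5% + 2.25% surcharge = 5.75% → £20.02
Ibuprofen (100 ct) £7.99: over-the-counter medication → 0% → £0.00
AA batteries (8-pack) £12.76: all other tangible goods → 9% → £1.15
Salad bar box £13.83: ready-to-eat food → 5.5% → £0.76
Acetaminophen (200 ct) £14.06: over-the-counter medication → 0% → £0.00
Burrito bowl £12.67: ready-to-eat food → 5.5% → £0.70
Total tax = £20.02 + £1.15 + £0.76 + £0.70 = £22.63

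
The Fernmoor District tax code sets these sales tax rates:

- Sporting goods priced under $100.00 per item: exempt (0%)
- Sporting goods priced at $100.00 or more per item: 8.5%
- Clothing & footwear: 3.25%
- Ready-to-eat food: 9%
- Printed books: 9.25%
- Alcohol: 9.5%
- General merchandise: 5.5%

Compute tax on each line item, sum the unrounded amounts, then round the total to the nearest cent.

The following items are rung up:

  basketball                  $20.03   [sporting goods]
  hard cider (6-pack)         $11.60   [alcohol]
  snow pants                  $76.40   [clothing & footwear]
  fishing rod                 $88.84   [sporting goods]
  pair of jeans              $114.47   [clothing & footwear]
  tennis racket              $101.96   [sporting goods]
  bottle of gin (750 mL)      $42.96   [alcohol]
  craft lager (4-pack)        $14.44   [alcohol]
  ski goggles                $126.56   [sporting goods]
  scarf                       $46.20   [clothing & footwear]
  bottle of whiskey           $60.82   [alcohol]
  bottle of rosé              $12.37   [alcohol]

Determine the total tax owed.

Basketball $20.03: sporting goods, under $100.00 → 0% → $0.00
Hard cider (6-pack) $11.60: alcohol → 9.5% → $1.102
Snow pants $76.40: clothing & footwear → 3.25% → $2.483
Fishing rod $88.84: sporting goods, under $100.00 → 0% → $0.00
Pair of jeans $114.47: clothing & footwear → 3.25% → $3.720275
Tennis racket $101.96: sporting goods, $100.00 or more → 8.5% → $8.6666
Bottle of gin (750 mL) $42.96: alcohol → 9.5% → $4.0812
Craft lager (4-pack) $14.44: alcohol → 9.5% → $1.3718
Ski goggles $126.56: sporting goods, $100.00 or more → 8.5% → $10.7576
Scarf $46.20: clothing & footwear → 3.25% → $1.5015
Bottle of whiskey $60.82: alcohol → 9.5% → $5.7779
Bottle of rosé $12.37: alcohol → 9.5% → $1.17515
Unrounded tax sum = $40.637025 → $40.64

$40.64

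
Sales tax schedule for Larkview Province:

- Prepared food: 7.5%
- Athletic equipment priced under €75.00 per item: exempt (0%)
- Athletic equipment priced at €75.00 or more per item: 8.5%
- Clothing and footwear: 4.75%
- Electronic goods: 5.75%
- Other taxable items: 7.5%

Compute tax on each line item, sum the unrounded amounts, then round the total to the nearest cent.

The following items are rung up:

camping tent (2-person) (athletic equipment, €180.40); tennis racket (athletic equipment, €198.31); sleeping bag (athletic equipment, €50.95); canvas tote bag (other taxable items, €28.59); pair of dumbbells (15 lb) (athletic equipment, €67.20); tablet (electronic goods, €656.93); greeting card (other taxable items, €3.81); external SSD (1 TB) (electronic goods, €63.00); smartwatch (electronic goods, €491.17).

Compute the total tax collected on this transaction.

€104.26

Camping tent (2-person) €180.40: athletic equipment, €75.00 or more → 8.5% → €15.334
Tennis racket €198.31: athletic equipment, €75.00 or more → 8.5% → €16.85635
Sleeping bag €50.95: athletic equipment, under €75.00 → 0% → €0.00
Canvas tote bag €28.59: other taxable items → 7.5% → €2.14425
Pair of dumbbells (15 lb) €67.20: athletic equipment, under €75.00 → 0% → €0.00
Tablet €656.93: electronic goods → 5.75% → €37.773475
Greeting card €3.81: other taxable items → 7.5% → €0.28575
External SSD (1 TB) €63.00: electronic goods → 5.75% → €3.6225
Smartwatch €491.17: electronic goods → 5.75% → €28.242275
Unrounded tax sum = €104.2586 → €104.26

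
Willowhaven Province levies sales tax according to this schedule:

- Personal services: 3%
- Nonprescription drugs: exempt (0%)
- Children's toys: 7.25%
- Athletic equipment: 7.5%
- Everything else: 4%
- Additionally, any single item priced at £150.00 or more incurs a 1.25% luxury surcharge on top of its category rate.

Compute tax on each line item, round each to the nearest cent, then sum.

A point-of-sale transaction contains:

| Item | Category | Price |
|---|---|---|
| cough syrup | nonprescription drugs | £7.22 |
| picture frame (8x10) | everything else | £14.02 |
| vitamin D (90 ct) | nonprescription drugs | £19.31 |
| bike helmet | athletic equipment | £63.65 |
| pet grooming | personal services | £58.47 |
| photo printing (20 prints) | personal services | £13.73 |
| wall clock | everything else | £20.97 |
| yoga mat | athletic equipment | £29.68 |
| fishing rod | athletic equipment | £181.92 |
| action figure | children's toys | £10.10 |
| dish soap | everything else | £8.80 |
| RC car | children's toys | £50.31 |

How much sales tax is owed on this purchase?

£31.21

Cough syrup £7.22: nonprescription drugs → 0% → £0.00
Picture frame (8x10) £14.02: everything else → 4% → £0.56
Vitamin D (90 ct) £19.31: nonprescription drugs → 0% → £0.00
Bike helmet £63.65: athletic equipment → 7.5% → £4.77
Pet grooming £58.47: personal services → 3% → £1.75
Photo printing (20 prints) £13.73: personal services → 3% → £0.41
Wall clock £20.97: everything else → 4% → £0.84
Yoga mat £29.68: athletic equipment → 7.5% → £2.23
Fishing rod £181.92: athletic equipment → 7.5% + 1.25% surcharge = 8.75% → £15.92
Action figure £10.10: children's toys → 7.25% → £0.73
Dish soap £8.80: everything else → 4% → £0.35
RC car £50.31: children's toys → 7.25% → £3.65
Total tax = £0.56 + £4.77 + £1.75 + £0.41 + £0.84 + £2.23 + £15.92 + £0.73 + £0.35 + £3.65 = £31.21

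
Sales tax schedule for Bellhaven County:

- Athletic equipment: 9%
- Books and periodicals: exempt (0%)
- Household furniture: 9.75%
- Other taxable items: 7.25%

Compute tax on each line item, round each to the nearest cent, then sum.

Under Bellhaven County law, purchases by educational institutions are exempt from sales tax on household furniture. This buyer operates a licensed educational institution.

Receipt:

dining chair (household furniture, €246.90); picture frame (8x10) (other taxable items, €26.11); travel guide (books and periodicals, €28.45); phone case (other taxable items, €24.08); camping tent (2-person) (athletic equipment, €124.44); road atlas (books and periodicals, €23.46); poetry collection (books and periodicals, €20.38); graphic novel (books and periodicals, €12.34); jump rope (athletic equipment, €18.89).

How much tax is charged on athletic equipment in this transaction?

€12.90

Camping tent (2-person) €124.44: athletic equipment → 9% → €11.20
Jump rope €18.89: athletic equipment → 9% → €1.70
Tax on athletic equipment = €11.20 + €1.70 = €12.90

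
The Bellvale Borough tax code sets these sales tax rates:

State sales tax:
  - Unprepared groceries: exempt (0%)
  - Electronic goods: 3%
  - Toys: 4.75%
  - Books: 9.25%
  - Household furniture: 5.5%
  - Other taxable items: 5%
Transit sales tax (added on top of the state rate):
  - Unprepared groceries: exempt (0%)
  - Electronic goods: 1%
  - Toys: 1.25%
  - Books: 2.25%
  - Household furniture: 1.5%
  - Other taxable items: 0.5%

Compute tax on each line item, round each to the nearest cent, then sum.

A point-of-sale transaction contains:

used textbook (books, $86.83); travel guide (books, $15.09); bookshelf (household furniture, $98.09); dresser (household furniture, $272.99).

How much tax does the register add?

Used textbook $86.83: books → 9.25% + 2.25% transit = 11.5% → $9.99
Travel guide $15.09: books → 9.25% + 2.25% transit = 11.5% → $1.74
Bookshelf $98.09: household furniture → 5.5% + 1.5% transit = 7% → $6.87
Dresser $272.99: household furniture → 5.5% + 1.5% transit = 7% → $19.11
Total tax = $9.99 + $1.74 + $6.87 + $19.11 = $37.71

$37.71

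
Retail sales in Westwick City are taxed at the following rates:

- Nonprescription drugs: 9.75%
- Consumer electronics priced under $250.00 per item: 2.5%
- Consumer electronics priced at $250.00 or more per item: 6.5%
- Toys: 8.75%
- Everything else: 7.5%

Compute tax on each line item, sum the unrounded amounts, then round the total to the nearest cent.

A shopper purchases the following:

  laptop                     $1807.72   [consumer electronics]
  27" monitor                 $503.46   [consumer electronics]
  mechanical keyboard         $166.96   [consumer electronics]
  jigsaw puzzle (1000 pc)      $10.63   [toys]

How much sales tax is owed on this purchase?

Laptop $1807.72: consumer electronics, $250.00 or more → 6.5% → $117.5018
27" monitor $503.46: consumer electronics, $250.00 or more → 6.5% → $32.7249
Mechanical keyboard $166.96: consumer electronics, under $250.00 → 2.5% → $4.174
Jigsaw puzzle (1000 pc) $10.63: toys → 8.75% → $0.930125
Unrounded tax sum = $155.330825 → $155.33

$155.33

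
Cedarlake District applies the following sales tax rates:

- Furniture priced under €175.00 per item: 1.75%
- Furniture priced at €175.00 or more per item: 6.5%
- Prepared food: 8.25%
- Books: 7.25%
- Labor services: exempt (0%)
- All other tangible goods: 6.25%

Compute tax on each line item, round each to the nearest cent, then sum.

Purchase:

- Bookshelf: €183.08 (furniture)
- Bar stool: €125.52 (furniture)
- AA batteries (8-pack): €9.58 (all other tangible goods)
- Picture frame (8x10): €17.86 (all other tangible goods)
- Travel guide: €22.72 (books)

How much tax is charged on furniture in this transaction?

€14.10

Bookshelf €183.08: furniture, €175.00 or more → 6.5% → €11.90
Bar stool €125.52: furniture, under €175.00 → 1.75% → €2.20
Tax on furniture = €11.90 + €2.20 = €14.10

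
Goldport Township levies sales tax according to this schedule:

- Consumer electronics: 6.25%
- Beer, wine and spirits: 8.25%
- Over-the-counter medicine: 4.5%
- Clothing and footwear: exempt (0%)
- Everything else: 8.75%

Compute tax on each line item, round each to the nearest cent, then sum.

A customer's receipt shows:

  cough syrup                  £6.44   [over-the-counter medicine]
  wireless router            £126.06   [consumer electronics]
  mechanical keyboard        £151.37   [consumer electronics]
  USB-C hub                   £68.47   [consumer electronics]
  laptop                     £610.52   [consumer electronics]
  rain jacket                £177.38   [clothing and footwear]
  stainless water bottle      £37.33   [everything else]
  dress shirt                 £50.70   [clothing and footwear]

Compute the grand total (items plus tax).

Cough syrup £6.44: over-the-counter medicine → 4.5% → £0.29
Wireless router £126.06: consumer electronics → 6.25% → £7.88
Mechanical keyboard £151.37: consumer electronics → 6.25% → £9.46
USB-C hub £68.47: consumer electronics → 6.25% → £4.28
Laptop £610.52: consumer electronics → 6.25% → £38.16
Rain jacket £177.38: clothing and footwear → 0% → £0.00
Stainless water bottle £37.33: everything else → 8.75% → £3.27
Dress shirt £50.70: clothing and footwear → 0% → £0.00
Subtotal = £1228.27; tax = £63.34; total due = £1291.61

£1291.61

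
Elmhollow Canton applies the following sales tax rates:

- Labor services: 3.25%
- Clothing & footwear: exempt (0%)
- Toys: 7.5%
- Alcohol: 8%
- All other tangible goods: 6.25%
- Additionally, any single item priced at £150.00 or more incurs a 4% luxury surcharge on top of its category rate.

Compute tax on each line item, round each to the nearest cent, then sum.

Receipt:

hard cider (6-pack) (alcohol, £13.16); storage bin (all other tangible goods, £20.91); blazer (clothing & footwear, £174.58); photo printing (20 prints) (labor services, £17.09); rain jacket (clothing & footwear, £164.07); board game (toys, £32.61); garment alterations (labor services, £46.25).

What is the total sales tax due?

Hard cider (6-pack) £13.16: alcohol → 8% → £1.05
Storage bin £20.91: all other tangible goods → 6.25% → £1.31
Blazer £174.58: clothing & footwear → 0% + 4% surcharge = 4% → £6.98
Photo printing (20 prints) £17.09: labor services → 3.25% → £0.56
Rain jacket £164.07: clothing & footwear → 0% + 4% surcharge = 4% → £6.56
Board game £32.61: toys → 7.5% → £2.45
Garment alterations £46.25: labor services → 3.25% → £1.50
Total tax = £1.05 + £1.31 + £6.98 + £0.56 + £6.56 + £2.45 + £1.50 = £20.41

£20.41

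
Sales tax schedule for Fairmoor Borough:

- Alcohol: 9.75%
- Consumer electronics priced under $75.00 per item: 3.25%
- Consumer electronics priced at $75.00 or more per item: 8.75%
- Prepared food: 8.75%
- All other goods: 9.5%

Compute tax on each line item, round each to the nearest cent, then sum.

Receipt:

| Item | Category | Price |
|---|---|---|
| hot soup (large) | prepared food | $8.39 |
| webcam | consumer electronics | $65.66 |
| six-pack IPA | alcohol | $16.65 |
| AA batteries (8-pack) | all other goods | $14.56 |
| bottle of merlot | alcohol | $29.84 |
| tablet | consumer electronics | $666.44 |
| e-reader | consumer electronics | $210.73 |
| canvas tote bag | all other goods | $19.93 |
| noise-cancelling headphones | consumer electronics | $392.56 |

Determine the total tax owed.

Hot soup (large) $8.39: prepared food → 8.75% → $0.73
Webcam $65.66: consumer electronics, under $75.00 → 3.25% → $2.13
Six-pack IPA $16.65: alcohol → 9.75% → $1.62
AA batteries (8-pack) $14.56: all other goods → 9.5% → $1.38
Bottle of merlot $29.84: alcohol → 9.75% → $2.91
Tablet $666.44: consumer electronics, $75.00 or more → 8.75% → $58.31
E-reader $210.73: consumer electronics, $75.00 or more → 8.75% → $18.44
Canvas tote bag $19.93: all other goods → 9.5% → $1.89
Noise-cancelling headphones $392.56: consumer electronics, $75.00 or more → 8.75% → $34.35
Total tax = $0.73 + $2.13 + $1.62 + $1.38 + $2.91 + $58.31 + $18.44 + $1.89 + $34.35 = $121.76

$121.76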